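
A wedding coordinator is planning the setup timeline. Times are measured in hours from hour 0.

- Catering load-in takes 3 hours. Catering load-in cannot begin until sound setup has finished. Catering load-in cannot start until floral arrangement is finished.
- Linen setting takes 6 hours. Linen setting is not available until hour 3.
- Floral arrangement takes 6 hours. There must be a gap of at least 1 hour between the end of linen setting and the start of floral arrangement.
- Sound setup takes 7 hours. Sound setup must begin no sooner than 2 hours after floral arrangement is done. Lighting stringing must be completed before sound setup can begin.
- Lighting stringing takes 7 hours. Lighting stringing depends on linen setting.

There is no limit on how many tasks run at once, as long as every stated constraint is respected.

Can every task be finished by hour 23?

No

Linen setting cannot begin until its own release at hour 3. It runs from hour 3 to 3 + 6 = hour 9.
After linen setting (finishes hour 9), lighting stringing can start at hour 9 and finishes at hour 16.
After linen setting (finishes hour 9, plus 1-hour gap → hour 10), floral arrangement can start at hour 10 and finishes at hour 16.
Sound setup needs all of floral arrangement (finishes hour 16, plus 2-hour gap → hour 18); lighting stringing (finishes hour 16). That puts its earliest start at hour 18; it finishes at 18 + 7 = hour 25.
Catering load-in has to wait for sound setup (finishes hour 25); floral arrangement (finishes hour 16). The latest of these is hour 25, so catering load-in runs hour 25 to 25 + 3 = hour 28.
The earliest everything can be done is hour 28, which is after the deadline of 23, so it is not possible.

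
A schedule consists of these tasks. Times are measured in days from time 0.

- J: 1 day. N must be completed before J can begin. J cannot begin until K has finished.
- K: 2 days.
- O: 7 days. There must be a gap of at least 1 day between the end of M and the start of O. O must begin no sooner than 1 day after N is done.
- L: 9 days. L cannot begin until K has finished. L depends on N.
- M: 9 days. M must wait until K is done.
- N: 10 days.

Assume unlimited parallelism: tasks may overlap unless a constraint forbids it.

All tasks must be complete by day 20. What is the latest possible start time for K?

1

J must finish by day 20; it takes 1 day, so it must start by 20 − 1 = day 19.
Nothing follows L; the deadline of day 20 is its only limit. It must start by 20 − 9 = day 11.
Nothing follows O; the deadline of day 20 is its only limit. It must start by 20 − 7 = day 13.
Since O (must start by day 13, minus 1-day gap → day 12) depends on it, M must finish by day 12. Backing off its 9-day duration gives a latest start of day 3.
For K: J (must start by day 19); L (must start by day 11); M (must start by day 3). The most restrictive is day 3; with a 2-day duration, K must start by day 1.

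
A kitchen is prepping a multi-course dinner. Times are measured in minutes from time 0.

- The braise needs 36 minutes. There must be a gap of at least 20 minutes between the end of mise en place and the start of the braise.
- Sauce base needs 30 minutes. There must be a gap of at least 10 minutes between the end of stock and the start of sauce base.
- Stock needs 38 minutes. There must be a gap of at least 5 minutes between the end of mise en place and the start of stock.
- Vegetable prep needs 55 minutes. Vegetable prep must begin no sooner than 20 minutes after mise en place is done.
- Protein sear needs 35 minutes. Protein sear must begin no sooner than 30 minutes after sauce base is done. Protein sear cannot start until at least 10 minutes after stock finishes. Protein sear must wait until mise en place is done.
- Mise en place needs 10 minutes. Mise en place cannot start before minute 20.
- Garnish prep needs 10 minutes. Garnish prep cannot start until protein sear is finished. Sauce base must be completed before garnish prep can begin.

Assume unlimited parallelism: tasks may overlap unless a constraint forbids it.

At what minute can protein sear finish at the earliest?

178

Mise en place waits on its own release at minute 20, so it starts at minute 20 and finishes at 20 + 10 = minute 30.
Stock waits on mise en place (finishes minute 30, plus 5-minute gap → minute 35), so it starts at minute 35 and finishes at 35 + 38 = minute 73.
After stock (finishes minute 73, plus 10-minute gap → minute 83), sauce base can start at minute 83 and finishes at minute 113.
Protein sear needs all of sauce base (finishes minute 113, plus 30-minute gap → minute 143); stock (finishes minute 73, plus 10-minute gap → minute 83); mise en place (finishes minute 30). That puts its earliest start at minute 143; it finishes at 143 + 35 = minute 178.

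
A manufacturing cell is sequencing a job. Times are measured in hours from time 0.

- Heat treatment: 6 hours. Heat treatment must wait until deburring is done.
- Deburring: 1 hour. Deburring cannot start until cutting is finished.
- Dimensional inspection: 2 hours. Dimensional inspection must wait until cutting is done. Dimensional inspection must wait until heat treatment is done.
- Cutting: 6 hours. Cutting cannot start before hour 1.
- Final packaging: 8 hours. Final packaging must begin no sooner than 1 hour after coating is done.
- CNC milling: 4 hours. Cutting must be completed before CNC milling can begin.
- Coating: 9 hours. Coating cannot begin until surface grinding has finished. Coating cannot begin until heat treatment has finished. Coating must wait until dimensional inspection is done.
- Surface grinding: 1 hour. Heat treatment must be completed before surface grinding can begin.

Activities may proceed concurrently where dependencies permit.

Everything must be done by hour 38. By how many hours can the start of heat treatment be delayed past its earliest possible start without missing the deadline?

4

Cutting waits on its own release at hour 1, so it starts at hour 1 and finishes at 1 + 6 = hour 7.
After cutting (finishes hour 7), deburring can start at hour 7 and finishes at hour 8.
After deburring (finishes hour 8), heat treatment can start at hour 8 and finishes at hour 14.

Working backward from the deadline:
Final packaging must finish by hour 38; it takes 8 hours, so it must start by 38 − 8 = hour 30.
Coating must finish before final packaging (must start by hour 30, minus 1-hour gap → hour 29). With a 9-hour duration, coating must start by 29 − 9 = hour 20.
Surface grinding has to be done before coating (must start by hour 20). That means finishing by hour 20, i.e. starting by 20 − 1 = hour 19.
Since coating (must start by hour 20) depends on it, dimensional inspection must finish by hour 20. Backing off its 2-hour duration gives a latest start of hour 18.
Heat treatment must finish in time for surface grinding (must start by hour 19); dimensional inspection (must start by hour 18); coating (must start by hour 20). The tightest is hour 18, so heat treatment must start by 18 − 6 = hour 12.
So heat treatment can start as early as hour 8 and as late as hour 12, giving 12 − 8 = 4 hours of slack.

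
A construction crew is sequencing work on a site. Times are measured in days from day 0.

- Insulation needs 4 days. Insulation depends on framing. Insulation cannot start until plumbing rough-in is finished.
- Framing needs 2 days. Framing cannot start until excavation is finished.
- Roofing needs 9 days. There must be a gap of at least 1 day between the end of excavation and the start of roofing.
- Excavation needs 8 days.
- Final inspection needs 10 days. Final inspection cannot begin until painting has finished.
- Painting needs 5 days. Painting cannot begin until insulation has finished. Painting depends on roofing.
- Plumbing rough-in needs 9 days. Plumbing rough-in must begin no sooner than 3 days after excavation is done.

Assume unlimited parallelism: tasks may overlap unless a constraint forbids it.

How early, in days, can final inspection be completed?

39

Excavation can start immediately at day 0; it finishes at day 8.
Plumbing rough-in cannot begin until excavation (finishes day 8, plus 3-day gap → day 11). It runs from day 11 to 11 + 9 = day 20.
Roofing waits on excavation (finishes day 8, plus 1-day gap → day 9), so it starts at day 9 and finishes at 9 + 9 = day 18.
Framing cannot begin until excavation (finishes day 8). It runs from day 8 to 8 + 2 = day 10.
Insulation cannot start until framing (finishes day 10); plumbing rough-in (finishes day 20). The controlling bound is day 20, so insulation finishes at 20 + 4 = day 24.
Painting has to wait for insulation (finishes day 24); roofing (finishes day 18). The latest of these is day 24, so painting runs day 24 to 24 + 5 = day 29.
Final inspection waits on painting (finishes day 29), so it starts at day 29 and finishes at 29 + 10 = day 39.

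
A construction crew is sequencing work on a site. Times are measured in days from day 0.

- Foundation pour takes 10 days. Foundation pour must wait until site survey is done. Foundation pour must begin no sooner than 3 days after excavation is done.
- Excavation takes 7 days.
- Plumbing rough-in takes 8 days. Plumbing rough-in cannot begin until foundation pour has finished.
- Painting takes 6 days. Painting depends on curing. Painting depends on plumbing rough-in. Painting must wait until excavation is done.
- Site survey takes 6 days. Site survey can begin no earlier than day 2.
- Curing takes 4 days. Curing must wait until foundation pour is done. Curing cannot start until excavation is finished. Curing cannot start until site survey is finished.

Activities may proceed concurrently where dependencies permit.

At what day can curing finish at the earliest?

Excavation has no prerequisites, so it starts at day 0 and finishes at day 7.
After its own release at day 2, site survey can start at day 2 and finishes at day 8.
For foundation pour: site survey (finishes day 8); excavation (finishes day 7, plus 3-day gap → day 10). Taking the maximum gives a start of day 10, and it finishes at 10 + 10 = day 20.
Curing cannot start until foundation pour (finishes day 20); excavation (finishes day 7); site survey (finishes day 8). The controlling bound is day 20, so curing finishes at 20 + 4 = day 24.

24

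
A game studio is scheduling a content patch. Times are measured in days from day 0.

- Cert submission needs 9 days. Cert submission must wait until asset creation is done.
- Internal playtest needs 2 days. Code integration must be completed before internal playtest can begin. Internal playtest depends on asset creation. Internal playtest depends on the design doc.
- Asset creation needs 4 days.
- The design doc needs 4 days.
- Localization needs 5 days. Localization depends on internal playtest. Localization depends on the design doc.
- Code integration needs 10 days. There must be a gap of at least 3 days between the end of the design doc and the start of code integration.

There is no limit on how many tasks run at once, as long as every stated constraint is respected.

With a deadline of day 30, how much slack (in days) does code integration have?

6

Nothing blocks the design doc, so it runs from day 0 to day 4.
After the design doc (finishes day 4, plus 3-day gap → day 7), code integration can start at day 7 and finishes at day 17.

Working backward from the deadline:
Localization must finish by day 30; it takes 5 days, so it must start by 30 − 5 = day 25.
Since localization (must start by day 25) depends on it, internal playtest must finish by day 25. Backing off its 2-day duration gives a latest start of day 23.
Code integration has to be done before internal playtest (must start by day 23). That means finishing by day 23, i.e. starting by 23 − 10 = day 13.
So code integration can start as early as day 7 and as late as day 13, giving 13 − 7 = 6 days of slack.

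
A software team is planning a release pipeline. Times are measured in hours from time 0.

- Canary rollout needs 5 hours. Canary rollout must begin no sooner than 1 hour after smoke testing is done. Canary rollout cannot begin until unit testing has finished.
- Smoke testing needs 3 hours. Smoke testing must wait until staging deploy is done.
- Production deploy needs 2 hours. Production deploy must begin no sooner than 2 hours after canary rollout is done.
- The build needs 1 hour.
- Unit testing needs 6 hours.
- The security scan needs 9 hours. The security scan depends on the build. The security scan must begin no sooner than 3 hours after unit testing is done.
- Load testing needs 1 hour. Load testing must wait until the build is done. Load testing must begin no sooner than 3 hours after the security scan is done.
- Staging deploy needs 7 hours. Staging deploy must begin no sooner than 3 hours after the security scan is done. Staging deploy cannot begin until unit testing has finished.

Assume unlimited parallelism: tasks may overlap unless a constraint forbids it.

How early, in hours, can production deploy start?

39

Unit testing has no prerequisites, so it starts at hour 0 and finishes at hour 6.
The build can start immediately at hour 0; it finishes at hour 1.
The security scan has to wait for the build (finishes hour 1); unit testing (finishes hour 6, plus 3-hour gap → hour 9). The latest of these is hour 9, so the security scan runs hour 9 to 9 + 9 = hour 18.
Staging deploy has to wait for the security scan (finishes hour 18, plus 3-hour gap → hour 21); unit testing (finishes hour 6). The latest of these is hour 21, so staging deploy runs hour 21 to 21 + 7 = hour 28.
After staging deploy (finishes hour 28), smoke testing can start at hour 28 and finishes at hour 31.
Canary rollout needs all of smoke testing (finishes hour 31, plus 1-hour gap → hour 32); unit testing (finishes hour 6). That puts its earliest start at hour 32; it finishes at 32 + 5 = hour 37.
Production deploy waits on canary rollout (finishes hour 37, plus 2-hour gap → hour 39), so the earliest it can start is hour 39.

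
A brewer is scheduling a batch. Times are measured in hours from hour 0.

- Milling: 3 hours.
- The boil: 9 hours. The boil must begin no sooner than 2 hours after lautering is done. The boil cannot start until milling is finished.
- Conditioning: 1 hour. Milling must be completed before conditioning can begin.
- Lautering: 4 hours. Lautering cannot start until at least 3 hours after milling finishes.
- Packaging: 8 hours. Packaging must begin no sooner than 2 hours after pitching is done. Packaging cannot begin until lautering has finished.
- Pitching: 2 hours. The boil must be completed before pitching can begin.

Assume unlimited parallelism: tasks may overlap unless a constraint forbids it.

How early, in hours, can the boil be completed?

21

Milling has no prerequisites, so it starts at hour 0 and finishes at hour 3.
Lautering cannot begin until milling (finishes hour 3, plus 3-hour gap → hour 6). It runs from hour 6 to 6 + 4 = hour 10.
The boil needs all of lautering (finishes hour 10, plus 2-hour gap → hour 12); milling (finishes hour 3). That puts its earliest start at hour 12; it finishes at 12 + 9 = hour 21.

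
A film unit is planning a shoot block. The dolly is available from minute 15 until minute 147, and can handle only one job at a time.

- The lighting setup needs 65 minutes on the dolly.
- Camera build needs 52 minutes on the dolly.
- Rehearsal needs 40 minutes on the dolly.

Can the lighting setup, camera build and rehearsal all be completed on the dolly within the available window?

The dolly window is 147 − 15 = 132 minutes.
Running back to back, the jobs need 65 + 52 + 40 = 157 minutes on the dolly.
Since 157 > 132, they cannot all fit.

No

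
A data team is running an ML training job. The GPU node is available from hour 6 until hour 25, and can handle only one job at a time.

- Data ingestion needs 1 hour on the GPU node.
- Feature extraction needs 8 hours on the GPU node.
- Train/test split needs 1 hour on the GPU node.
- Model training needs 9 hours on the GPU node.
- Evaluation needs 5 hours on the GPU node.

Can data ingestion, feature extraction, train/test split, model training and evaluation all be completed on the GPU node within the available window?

No

The GPU node window is 25 − 6 = 19 hours.
Running back to back, the jobs need 1 + 8 + 1 + 9 + 5 = 24 hours on the GPU node.
Since 24 > 19, they cannot all fit.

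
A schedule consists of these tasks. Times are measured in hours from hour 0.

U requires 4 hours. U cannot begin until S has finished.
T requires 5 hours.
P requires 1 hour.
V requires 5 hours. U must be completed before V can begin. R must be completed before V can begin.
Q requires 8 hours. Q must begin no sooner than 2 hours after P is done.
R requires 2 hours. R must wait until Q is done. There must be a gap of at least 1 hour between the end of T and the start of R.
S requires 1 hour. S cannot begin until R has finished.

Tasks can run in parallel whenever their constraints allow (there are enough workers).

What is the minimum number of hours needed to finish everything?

23

T can start immediately at hour 0; it finishes at hour 5.
Nothing blocks P, so it runs from hour 0 to hour 1.
Q waits on P (finishes hour 1, plus 2-hour gap → hour 3), so it starts at hour 3 and finishes at 3 + 8 = hour 11.
R cannot start until Q (finishes hour 11); T (finishes hour 5, plus 1-hour gap → hour 6). The controlling bound is hour 11, so R finishes at 11 + 2 = hour 13.
S cannot begin until R (finishes hour 13). It runs from hour 13 to 13 + 1 = hour 14.
After S (finishes hour 14), U can start at hour 14 and finishes at hour 18.
V has to wait for U (finishes hour 18); R (finishes hour 13). The latest of these is hour 18, so V runs hour 18 to 18 + 5 = hour 23.
All tasks are finished once the last one completes. Finish times: P at 1, Q at 11, R at 13, S at 14, T at 5, U at 18, V at 23. The latest is hour 23.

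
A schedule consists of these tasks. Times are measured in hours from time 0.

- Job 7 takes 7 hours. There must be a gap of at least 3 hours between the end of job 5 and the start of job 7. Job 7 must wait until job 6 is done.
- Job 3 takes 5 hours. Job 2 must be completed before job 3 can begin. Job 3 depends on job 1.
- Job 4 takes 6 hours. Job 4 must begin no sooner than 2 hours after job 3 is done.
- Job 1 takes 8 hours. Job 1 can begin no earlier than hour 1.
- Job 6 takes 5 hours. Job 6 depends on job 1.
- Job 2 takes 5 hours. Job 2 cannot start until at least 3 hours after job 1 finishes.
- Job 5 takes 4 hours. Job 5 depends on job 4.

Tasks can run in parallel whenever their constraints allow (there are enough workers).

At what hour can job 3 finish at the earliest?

22

After its own release at hour 1, job 1 can start at hour 1 and finishes at hour 9.
Job 2 cannot begin until job 1 (finishes hour 9, plus 3-hour gap → hour 12). It runs from hour 12 to 12 + 5 = hour 17.
Job 3 cannot start until job 2 (finishes hour 17); job 1 (finishes hour 9). The controlling bound is hour 17, so job 3 finishes at 17 + 5 = hour 22.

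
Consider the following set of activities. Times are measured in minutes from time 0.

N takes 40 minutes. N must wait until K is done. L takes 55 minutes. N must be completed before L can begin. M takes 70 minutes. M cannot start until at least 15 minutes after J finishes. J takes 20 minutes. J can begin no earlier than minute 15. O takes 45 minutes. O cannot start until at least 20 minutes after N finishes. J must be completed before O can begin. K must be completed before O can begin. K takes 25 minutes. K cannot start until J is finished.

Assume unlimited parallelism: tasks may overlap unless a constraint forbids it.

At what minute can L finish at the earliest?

155

J waits on its own release at minute 15, so it starts at minute 15 and finishes at 15 + 20 = minute 35.
K waits on J (finishes minute 35), so it starts at minute 35 and finishes at 35 + 25 = minute 60.
After K (finishes minute 60), N can start at minute 60 and finishes at minute 100.
L cannot begin until N (finishes minute 100). It runs from minute 100 to 100 + 55 = minute 155.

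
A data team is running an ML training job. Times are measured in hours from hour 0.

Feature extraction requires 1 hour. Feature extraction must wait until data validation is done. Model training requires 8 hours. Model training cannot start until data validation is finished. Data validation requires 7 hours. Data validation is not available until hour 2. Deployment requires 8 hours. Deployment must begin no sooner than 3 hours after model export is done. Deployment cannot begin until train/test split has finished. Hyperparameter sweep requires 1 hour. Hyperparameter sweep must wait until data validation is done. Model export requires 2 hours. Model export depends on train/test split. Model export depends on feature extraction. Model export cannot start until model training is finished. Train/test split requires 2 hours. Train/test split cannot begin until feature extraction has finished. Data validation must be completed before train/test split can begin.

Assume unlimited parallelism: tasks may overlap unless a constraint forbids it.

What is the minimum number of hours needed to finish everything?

30

Data validation waits on its own release at hour 2, so it starts at hour 2 and finishes at 2 + 7 = hour 9.
Model training cannot begin until data validation (finishes hour 9). It runs from hour 9 to 9 + 8 = hour 17.
After data validation (finishes hour 9), hyperparameter sweep can start at hour 9 and finishes at hour 10.
After data validation (finishes hour 9), feature extraction can start at hour 9 and finishes at hour 10.
Train/test split cannot start until feature extraction (finishes hour 10); data validation (finishes hour 9). The controlling bound is hour 10, so train/test split finishes at 10 + 2 = hour 12.
For model export: train/test split (finishes hour 12); feature extraction (finishes hour 10); model training (finishes hour 17). Taking the maximum gives a start of hour 17, and it finishes at 17 + 2 = hour 19.
For deployment: model export (finishes hour 19, plus 3-hour gap → hour 22); train/test split (finishes hour 12). Taking the maximum gives a start of hour 22, and it finishes at 22 + 8 = hour 30.
All tasks are finished once the last one completes. Finish times: Data validation at 9, Feature extraction at 10, Train/test split at 12, Hyperparameter sweep at 10, Model training at 17, Model export at 19, Deployment at 30. The latest is hour 30.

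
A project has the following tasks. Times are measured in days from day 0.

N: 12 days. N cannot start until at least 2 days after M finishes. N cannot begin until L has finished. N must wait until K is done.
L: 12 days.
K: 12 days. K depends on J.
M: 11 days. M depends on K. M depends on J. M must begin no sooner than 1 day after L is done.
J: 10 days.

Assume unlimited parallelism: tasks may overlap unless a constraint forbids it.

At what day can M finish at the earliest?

L has no prerequisites, so it starts at day 0 and finishes at day 12.
J can start immediately at day 0; it finishes at day 10.
After J (finishes day 10), K can start at day 10 and finishes at day 22.
M has to wait for K (finishes day 22); J (finishes day 10); L (finishes day 12, plus 1-day gap → day 13). The latest of these is day 22, so M runs day 22 to 22 + 11 = day 33.

33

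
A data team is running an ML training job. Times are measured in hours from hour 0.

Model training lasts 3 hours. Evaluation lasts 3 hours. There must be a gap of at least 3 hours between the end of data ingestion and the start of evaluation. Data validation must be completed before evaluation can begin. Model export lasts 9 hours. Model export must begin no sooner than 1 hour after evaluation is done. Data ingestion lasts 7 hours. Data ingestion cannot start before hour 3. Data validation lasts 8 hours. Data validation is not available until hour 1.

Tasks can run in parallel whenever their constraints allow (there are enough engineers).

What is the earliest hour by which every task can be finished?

26

Nothing blocks model training, so it runs from hour 0 to hour 3.
After its own release at hour 1, data validation can start at hour 1 and finishes at hour 9.
Data ingestion waits on its own release at hour 3, so it starts at hour 3 and finishes at 3 + 7 = hour 10.
Evaluation has to wait for data ingestion (finishes hour 10, plus 3-hour gap → hour 13); data validation (finishes hour 9). The latest of these is hour 13, so evaluation runs hour 13 to 13 + 3 = hour 16.
Model export waits on evaluation (finishes hour 16, plus 1-hour gap → hour 17), so it starts at hour 17 and finishes at 17 + 9 = hour 26.
All tasks are finished once the last one completes. Finish times: Data ingestion at 10, Data validation at 9, Model training at 3, Evaluation at 16, Model export at 26. The latest is hour 26.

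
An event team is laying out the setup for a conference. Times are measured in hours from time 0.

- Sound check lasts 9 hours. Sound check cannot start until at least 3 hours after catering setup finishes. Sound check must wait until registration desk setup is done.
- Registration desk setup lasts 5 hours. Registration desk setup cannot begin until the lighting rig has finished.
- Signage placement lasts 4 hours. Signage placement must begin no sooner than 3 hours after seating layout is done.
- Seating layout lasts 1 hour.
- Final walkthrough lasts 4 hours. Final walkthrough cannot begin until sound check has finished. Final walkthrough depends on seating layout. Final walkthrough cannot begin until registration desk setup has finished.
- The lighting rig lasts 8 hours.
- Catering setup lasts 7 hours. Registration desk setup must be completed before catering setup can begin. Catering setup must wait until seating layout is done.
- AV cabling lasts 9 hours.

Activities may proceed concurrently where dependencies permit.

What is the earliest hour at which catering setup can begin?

13

Seating layout has no prerequisites, so it starts at hour 0 and finishes at hour 1.
The lighting rig has no prerequisites, so it starts at hour 0 and finishes at hour 8.
Registration desk setup cannot begin until the lighting rig (finishes hour 8). It runs from hour 8 to 8 + 5 = hour 13.
Catering setup waits on registration desk setup (finishes hour 13); seating layout (finishes hour 1). The latest of these is hour 13, which is the earliest catering setup can start.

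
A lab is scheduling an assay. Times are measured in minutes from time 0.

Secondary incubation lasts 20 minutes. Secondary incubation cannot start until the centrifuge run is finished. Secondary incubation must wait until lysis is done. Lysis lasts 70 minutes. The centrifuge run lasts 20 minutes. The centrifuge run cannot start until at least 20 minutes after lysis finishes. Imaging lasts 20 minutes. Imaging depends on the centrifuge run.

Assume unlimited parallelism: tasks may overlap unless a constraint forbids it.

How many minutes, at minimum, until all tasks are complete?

Lysis has no prerequisites, so it starts at minute 0 and finishes at minute 70.
After lysis (finishes minute 70, plus 20-minute gap → minute 90), the centrifuge run can start at minute 90 and finishes at minute 110.
After the centrifuge run (finishes minute 110), imaging can start at minute 110 and finishes at minute 130.
Secondary incubation cannot start until the centrifuge run (finishes minute 110); lysis (finishes minute 70). The controlling bound is minute 110, so secondary incubation finishes at 110 + 20 = minute 130.
All tasks are finished once the last one completes. Finish times: Lysis at 70, The centrifuge run at 110, Secondary incubation at 130, Imaging at 130. The latest is minute 130.

130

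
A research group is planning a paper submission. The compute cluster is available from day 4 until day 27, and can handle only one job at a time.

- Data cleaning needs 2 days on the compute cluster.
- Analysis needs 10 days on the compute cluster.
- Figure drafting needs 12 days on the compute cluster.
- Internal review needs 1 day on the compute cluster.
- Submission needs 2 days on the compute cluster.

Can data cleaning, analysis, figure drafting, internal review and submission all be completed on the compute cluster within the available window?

No

The compute cluster window is 27 − 4 = 23 days.
Running back to back, the jobs need 2 + 10 + 12 + 1 + 2 = 27 days on the compute cluster.
Since 27 > 23, they cannot all fit.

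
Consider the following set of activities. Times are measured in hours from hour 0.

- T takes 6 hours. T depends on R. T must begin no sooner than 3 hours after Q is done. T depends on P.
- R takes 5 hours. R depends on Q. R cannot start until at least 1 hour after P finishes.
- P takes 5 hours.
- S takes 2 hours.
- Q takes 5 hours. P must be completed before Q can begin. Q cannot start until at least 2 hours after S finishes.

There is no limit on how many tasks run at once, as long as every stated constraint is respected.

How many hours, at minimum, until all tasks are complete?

21

S can start immediately at hour 0; it finishes at hour 2.
P has no prerequisites, so it starts at hour 0 and finishes at hour 5.
Q cannot start until P (finishes hour 5); S (finishes hour 2, plus 2-hour gap → hour 4). The controlling bound is hour 5, so Q finishes at 5 + 5 = hour 10.
R cannot start until Q (finishes hour 10); P (finishes hour 5, plus 1-hour gap → hour 6). The controlling bound is hour 10, so R finishes at 10 + 5 = hour 15.
T needs all of R (finishes hour 15); Q (finishes hour 10, plus 3-hour gap → hour 13); P (finishes hour 5). That puts its earliest start at hour 15; it finishes at 15 + 6 = hour 21.
All tasks are finished once the last one completes. Finish times: P at 5, Q at 10, R at 15, S at 2, T at 21. The latest is hour 21.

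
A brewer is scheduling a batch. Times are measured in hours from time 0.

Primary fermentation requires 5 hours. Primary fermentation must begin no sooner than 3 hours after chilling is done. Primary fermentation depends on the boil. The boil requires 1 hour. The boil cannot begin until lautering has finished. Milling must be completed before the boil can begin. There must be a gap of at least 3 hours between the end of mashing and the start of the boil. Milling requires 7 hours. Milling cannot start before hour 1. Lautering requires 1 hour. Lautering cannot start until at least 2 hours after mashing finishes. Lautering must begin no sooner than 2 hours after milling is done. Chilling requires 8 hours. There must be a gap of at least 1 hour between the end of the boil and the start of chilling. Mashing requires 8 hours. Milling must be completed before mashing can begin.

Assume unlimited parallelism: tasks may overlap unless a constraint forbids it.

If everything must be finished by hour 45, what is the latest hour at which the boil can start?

Primary fermentation must finish by hour 45; it takes 5 hours, so it must start by 45 − 5 = hour 40.
Chilling has to be done before primary fermentation (must start by hour 40, minus 3-hour gap → hour 37). That means finishing by hour 37, i.e. starting by 37 − 8 = hour 29.
The boil feeds chilling (must start by hour 29, minus 1-hour gap → hour 28); primary fermentation (must start by hour 40). Taking the minimum, the boil must finish by hour 28 and start by 28 − 1 = hour 27.

27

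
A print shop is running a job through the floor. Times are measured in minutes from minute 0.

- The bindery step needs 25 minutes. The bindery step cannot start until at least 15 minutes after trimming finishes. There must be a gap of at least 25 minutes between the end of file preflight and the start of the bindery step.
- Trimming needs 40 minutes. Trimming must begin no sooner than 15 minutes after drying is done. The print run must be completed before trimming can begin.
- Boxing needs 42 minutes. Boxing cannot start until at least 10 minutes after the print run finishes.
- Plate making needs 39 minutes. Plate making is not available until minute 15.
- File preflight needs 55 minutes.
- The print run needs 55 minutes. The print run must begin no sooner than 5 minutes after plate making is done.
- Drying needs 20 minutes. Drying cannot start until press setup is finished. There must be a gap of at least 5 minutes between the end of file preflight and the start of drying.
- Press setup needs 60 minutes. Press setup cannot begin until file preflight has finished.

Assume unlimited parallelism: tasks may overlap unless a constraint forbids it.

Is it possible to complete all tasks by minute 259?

Plate making cannot begin until its own release at minute 15. It runs from minute 15 to 15 + 39 = minute 54.
After plate making (finishes minute 54, plus 5-minute gap → minute 59), the print run can start at minute 59 and finishes at minute 114.
Boxing cannot begin until the print run (finishes minute 114, plus 10-minute gap → minute 124). It runs from minute 124 to 124 + 42 = minute 166.
File preflight can start immediately at minute 0; it finishes at minute 55.
Press setup cannot begin until file preflight (finishes minute 55). It runs from minute 55 to 55 + 60 = minute 115.
Drying needs all of press setup (finishes minute 115); file preflight (finishes minute 55, plus 5-minute gap → minute 60). That puts its earliest start at minute 115; it finishes at 115 + 20 = minute 135.
Trimming needs all of drying (finishes minute 135, plus 15-minute gap → minute 150); the print run (finishes minute 114). That puts its earliest start at minute 150; it finishes at 150 + 40 = minute 190.
The bindery step cannot start until trimming (finishes minute 190, plus 15-minute gap → minute 205); file preflight (finishes minute 55, plus 25-minute gap → minute 80). The controlling bound is minute 205, so the bindery step finishes at 205 + 25 = minute 230.
Every task is finished by minute 230, which is no later than the deadline of 259, so the schedule is feasible.

Yes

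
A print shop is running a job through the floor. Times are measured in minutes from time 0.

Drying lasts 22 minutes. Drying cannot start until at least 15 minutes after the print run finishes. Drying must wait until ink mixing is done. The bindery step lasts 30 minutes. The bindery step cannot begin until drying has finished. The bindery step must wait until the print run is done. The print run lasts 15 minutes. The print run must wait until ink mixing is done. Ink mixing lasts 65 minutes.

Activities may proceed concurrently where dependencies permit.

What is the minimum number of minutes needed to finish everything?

Nothing blocks ink mixing, so it runs from minute 0 to minute 65.
The print run cannot begin until ink mixing (finishes minute 65). It runs from minute 65 to 65 + 15 = minute 80.
Drying needs all of the print run (finishes minute 80, plus 15-minute gap → minute 95); ink mixing (finishes minute 65). That puts its earliest start at minute 95; it finishes at 95 + 22 = minute 117.
The bindery step has to wait for drying (finishes minute 117); the print run (finishes minute 80). The latest of these is minute 117, so the bindery step runs minute 117 to 117 + 30 = minute 147.
All tasks are finished once the last one completes. Finish times: Ink mixing at 65, The print run at 80, Drying at 117, The bindery step at 147. The latest is minute 147.

147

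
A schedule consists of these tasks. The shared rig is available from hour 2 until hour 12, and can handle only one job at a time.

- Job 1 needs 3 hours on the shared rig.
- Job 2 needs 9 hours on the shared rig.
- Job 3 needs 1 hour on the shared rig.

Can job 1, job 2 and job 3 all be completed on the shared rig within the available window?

No

The shared rig window is 12 − 2 = 10 hours.
Running back to back, the jobs need 3 + 9 + 1 = 13 hours on the shared rig.
Since 13 > 10, they cannot all fit.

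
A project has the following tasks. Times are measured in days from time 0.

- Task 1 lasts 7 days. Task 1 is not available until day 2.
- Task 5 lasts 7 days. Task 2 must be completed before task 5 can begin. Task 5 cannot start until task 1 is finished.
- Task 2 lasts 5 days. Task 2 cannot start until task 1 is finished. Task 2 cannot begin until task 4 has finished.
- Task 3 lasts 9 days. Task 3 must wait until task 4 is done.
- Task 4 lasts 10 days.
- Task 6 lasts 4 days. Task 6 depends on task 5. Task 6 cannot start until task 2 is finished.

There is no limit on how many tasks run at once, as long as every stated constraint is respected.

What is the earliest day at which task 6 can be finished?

Nothing blocks task 4, so it runs from day 0 to day 10.
After its own release at day 2, task 1 can start at day 2 and finishes at day 9.
Task 2 has to wait for task 1 (finishes day 9); task 4 (finishes day 10). The latest of these is day 10, so task 2 runs day 10 to 10 + 5 = day 15.
Task 5 has to wait for task 2 (finishes day 15); task 1 (finishes day 9). The latest of these is day 15, so task 5 runs day 15 to 15 + 7 = day 22.
For task 6: task 5 (finishes day 22); task 2 (finishes day 15). Taking the maximum gives a start of day 22, and it finishes at 22 + 4 = day 26.

26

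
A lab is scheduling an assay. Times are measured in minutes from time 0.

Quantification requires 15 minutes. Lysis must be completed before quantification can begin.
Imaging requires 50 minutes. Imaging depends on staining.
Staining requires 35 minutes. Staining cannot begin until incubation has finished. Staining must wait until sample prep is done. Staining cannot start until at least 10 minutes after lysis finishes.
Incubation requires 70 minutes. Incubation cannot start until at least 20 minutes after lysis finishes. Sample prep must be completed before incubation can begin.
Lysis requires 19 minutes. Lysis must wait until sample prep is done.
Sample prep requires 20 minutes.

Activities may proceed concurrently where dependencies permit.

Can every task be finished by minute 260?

Yes

Nothing blocks sample prep, so it runs from minute 0 to minute 20.
After sample prep (finishes minute 20), lysis can start at minute 20 and finishes at minute 39.
Quantification waits on lysis (finishes minute 39), so it starts at minute 39 and finishes at 39 + 15 = minute 54.
Incubation has to wait for lysis (finishes minute 39, plus 20-minute gap → minute 59); sample prep (finishes minute 20). The latest of these is minute 59, so incubation runs minute 59 to 59 + 70 = minute 129.
Staining cannot start until incubation (finishes minute 129); sample prep (finishes minute 20); lysis (finishes minute 39, plus 10-minute gap → minute 49). The controlling bound is minute 129, so staining finishes at 129 + 35 = minute 164.
After staining (finishes minute 164), imaging can start at minute 164 and finishes at minute 214.
Every task is finished by minute 214, which is no later than the deadline of 260, so the schedule is feasible.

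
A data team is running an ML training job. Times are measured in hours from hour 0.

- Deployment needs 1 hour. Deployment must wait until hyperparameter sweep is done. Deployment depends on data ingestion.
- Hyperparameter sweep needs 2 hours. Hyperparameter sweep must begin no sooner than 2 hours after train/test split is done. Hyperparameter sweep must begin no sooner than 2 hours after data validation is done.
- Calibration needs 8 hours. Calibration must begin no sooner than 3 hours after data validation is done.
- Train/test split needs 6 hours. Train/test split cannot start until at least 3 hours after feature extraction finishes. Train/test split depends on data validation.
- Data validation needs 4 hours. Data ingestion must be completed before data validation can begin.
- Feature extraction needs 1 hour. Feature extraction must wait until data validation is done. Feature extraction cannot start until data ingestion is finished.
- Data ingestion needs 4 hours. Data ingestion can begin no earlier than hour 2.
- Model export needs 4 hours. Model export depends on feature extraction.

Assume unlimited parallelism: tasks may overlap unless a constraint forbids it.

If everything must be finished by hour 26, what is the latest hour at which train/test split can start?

Nothing follows deployment; the deadline of hour 26 is its only limit. It must start by 26 − 1 = hour 25.
Hyperparameter sweep has to be done before deployment (must start by hour 25). That means finishing by hour 25, i.e. starting by 25 − 2 = hour 23.
Train/test split must finish before hyperparameter sweep (must start by hour 23, minus 2-hour gap → hour 21). With a 6-hour duration, train/test split must start by 21 − 6 = hour 15.

15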